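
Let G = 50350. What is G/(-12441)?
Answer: -50350/12441 ≈ -4.0471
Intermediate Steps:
G/(-12441) = 50350/(-12441) = 50350*(-1/12441) = -50350/12441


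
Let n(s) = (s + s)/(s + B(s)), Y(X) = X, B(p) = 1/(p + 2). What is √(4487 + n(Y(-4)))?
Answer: √40399/3 ≈ 66.998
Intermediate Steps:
B(p) = 1/(2 + p)
n(s) = 2*s/(s + 1/(2 + s)) (n(s) = (s + s)/(s + 1/(2 + s)) = (2*s)/(s + 1/(2 + s)) = 2*s/(s + 1/(2 + s)))
√(4487 + n(Y(-4))) = √(4487 + 2*(-4)*(2 - 4)/(1 - 4*(2 - 4))) = √(4487 + 2*(-4)*(-2)/(1 - 4*(-2))) = √(4487 + 2*(-4)*(-2)/(1 + 8)) = √(4487 + 2*(-4)*(-2)/9) = √(4487 + 2*(-4)*(⅑)*(-2)) = √(4487 + 16/9) = √(40399/9) = √40399/3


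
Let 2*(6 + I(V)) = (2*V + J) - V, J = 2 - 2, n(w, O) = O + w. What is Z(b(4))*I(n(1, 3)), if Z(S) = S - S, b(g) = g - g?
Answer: 0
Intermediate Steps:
b(g) = 0
J = 0
I(V) = -6 + V/2 (I(V) = -6 + ((2*V + 0) - V)/2 = -6 + (2*V - V)/2 = -6 + V/2)
Z(S) = 0
Z(b(4))*I(n(1, 3)) = 0*(-6 + (3 + 1)/2) = 0*(-6 + (1/2)*4) = 0*(-6 + 2) = 0*(-4) = 0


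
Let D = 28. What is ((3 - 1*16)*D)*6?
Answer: -2184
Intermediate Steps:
((3 - 1*16)*D)*6 = ((3 - 1*16)*28)*6 = ((3 - 16)*28)*6 = -13*28*6 = -364*6 = -2184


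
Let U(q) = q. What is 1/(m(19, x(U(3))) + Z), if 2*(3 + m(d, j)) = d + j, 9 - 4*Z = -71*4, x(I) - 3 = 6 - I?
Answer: 4/331 ≈ 0.012085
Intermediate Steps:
x(I) = 9 - I (x(I) = 3 + (6 - I) = 9 - I)
Z = 293/4 (Z = 9/4 - (-71)*4/4 = 9/4 - ¼*(-284) = 9/4 + 71 = 293/4 ≈ 73.250)
m(d, j) = -3 + d/2 + j/2 (m(d, j) = -3 + (d + j)/2 = -3 + (d/2 + j/2) = -3 + d/2 + j/2)
1/(m(19, x(U(3))) + Z) = 1/((-3 + (½)*19 + (9 - 1*3)/2) + 293/4) = 1/((-3 + 19/2 + (9 - 3)/2) + 293/4) = 1/((-3 + 19/2 + (½)*6) + 293/4) = 1/((-3 + 19/2 + 3) + 293/4) = 1/(19/2 + 293/4) = 1/(331/4) = 4/331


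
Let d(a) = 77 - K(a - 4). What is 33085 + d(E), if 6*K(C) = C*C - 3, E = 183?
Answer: 83467/3 ≈ 27822.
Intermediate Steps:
K(C) = -½ + C²/6 (K(C) = (C*C - 3)/6 = (C² - 3)/6 = (-3 + C²)/6 = -½ + C²/6)
d(a) = 155/2 - (-4 + a)²/6 (d(a) = 77 - (-½ + (a - 4)²/6) = 77 - (-½ + (-4 + a)²/6) = 77 + (½ - (-4 + a)²/6) = 155/2 - (-4 + a)²/6)
33085 + d(E) = 33085 + (155/2 - (-4 + 183)²/6) = 33085 + (155/2 - ⅙*179²) = 33085 + (155/2 - ⅙*32041) = 33085 + (155/2 - 32041/6) = 33085 - 15788/3 = 83467/3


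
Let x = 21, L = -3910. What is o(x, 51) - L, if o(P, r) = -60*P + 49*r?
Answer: 5149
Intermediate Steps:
o(x, 51) - L = (-60*21 + 49*51) - 1*(-3910) = (-1260 + 2499) + 3910 = 1239 + 3910 = 5149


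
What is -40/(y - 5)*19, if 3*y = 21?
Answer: -380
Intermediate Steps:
y = 7 (y = (⅓)*21 = 7)
-40/(y - 5)*19 = -40/(7 - 5)*19 = -40/2*19 = -40*½*19 = -20*19 = -380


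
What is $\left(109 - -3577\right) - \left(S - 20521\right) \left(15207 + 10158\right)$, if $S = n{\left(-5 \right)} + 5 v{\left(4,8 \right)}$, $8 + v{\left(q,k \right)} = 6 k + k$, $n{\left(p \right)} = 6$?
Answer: $514279061$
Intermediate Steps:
$v{\left(q,k \right)} = -8 + 7 k$ ($v{\left(q,k \right)} = -8 + \left(6 k + k\right) = -8 + 7 k$)
$S = 246$ ($S = 6 + 5 \left(-8 + 7 \cdot 8\right) = 6 + 5 \left(-8 + 56\right) = 6 + 5 \cdot 48 = 6 + 240 = 246$)
$\left(109 - -3577\right) - \left(S - 20521\right) \left(15207 + 10158\right) = \left(109 - -3577\right) - \left(246 - 20521\right) \left(15207 + 10158\right) = \left(109 + 3577\right) - \left(-20275\right) 25365 = 3686 - -514275375 = 3686 + 514275375 = 514279061$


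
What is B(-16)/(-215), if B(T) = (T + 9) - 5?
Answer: 12/215 ≈ 0.055814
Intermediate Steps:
B(T) = 4 + T (B(T) = (9 + T) - 5 = 4 + T)
B(-16)/(-215) = (4 - 16)/(-215) = -12*(-1/215) = 12/215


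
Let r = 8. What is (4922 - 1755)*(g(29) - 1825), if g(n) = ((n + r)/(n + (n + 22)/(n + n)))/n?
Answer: -10016115717/1733 ≈ -5.7796e+6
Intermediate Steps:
g(n) = (8 + n)/(n*(n + (22 + n)/(2*n))) (g(n) = ((n + 8)/(n + (n + 22)/(n + n)))/n = ((8 + n)/(n + (22 + n)/((2*n))))/n = ((8 + n)/(n + (22 + n)*(1/(2*n))))/n = ((8 + n)/(n + (22 + n)/(2*n)))/n = (8 + n)/(n*(n + (22 + n)/(2*n))))
(4922 - 1755)*(g(29) - 1825) = (4922 - 1755)*(2*(8 + 29)/(22 + 29 + 2*29²) - 1825) = 3167*(2*37/(22 + 29 + 2*841) - 1825) = 3167*(2*37/(22 + 29 + 1682) - 1825) = 3167*(2*37/1733 - 1825) = 3167*(2*(1/1733)*37 - 1825) = 3167*(74/1733 - 1825) = 3167*(-3162651/1733) = -10016115717/1733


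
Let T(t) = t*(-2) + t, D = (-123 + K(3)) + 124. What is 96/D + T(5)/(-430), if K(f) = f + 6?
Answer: 4133/430 ≈ 9.6116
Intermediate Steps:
K(f) = 6 + f
D = 10 (D = (-123 + (6 + 3)) + 124 = (-123 + 9) + 124 = -114 + 124 = 10)
T(t) = -t (T(t) = -2*t + t = -t)
96/D + T(5)/(-430) = 96/10 - 1*5/(-430) = 96*(⅒) - 5*(-1/430) = 48/5 + 1/86 = 4133/430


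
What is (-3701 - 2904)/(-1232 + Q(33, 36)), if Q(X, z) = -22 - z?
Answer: 1321/258 ≈ 5.1202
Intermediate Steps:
(-3701 - 2904)/(-1232 + Q(33, 36)) = (-3701 - 2904)/(-1232 + (-22 - 1*36)) = -6605/(-1232 + (-22 - 36)) = -6605/(-1232 - 58) = -6605/(-1290) = -6605*(-1/1290) = 1321/258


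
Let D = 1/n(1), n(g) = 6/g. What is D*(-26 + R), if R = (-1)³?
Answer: -9/2 ≈ -4.5000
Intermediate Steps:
R = -1
D = ⅙ (D = 1/(6/1) = 1/(6*1) = 1/6 = ⅙ ≈ 0.16667)
D*(-26 + R) = (-26 - 1)/6 = (⅙)*(-27) = -9/2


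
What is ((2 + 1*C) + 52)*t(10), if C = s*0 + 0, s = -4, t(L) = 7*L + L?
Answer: 4320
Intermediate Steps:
t(L) = 8*L
C = 0 (C = -4*0 + 0 = 0 + 0 = 0)
((2 + 1*C) + 52)*t(10) = ((2 + 1*0) + 52)*(8*10) = ((2 + 0) + 52)*80 = (2 + 52)*80 = 54*80 = 4320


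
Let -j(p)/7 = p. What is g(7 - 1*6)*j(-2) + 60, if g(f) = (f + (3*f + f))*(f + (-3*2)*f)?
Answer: -290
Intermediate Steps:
j(p) = -7*p
g(f) = -25*f² (g(f) = (f + 4*f)*(f - 6*f) = (5*f)*(-5*f) = -25*f²)
g(7 - 1*6)*j(-2) + 60 = (-25*(7 - 1*6)²)*(-7*(-2)) + 60 = -25*(7 - 6)²*14 + 60 = -25*1²*14 + 60 = -25*1*14 + 60 = -25*14 + 60 = -350 + 60 = -290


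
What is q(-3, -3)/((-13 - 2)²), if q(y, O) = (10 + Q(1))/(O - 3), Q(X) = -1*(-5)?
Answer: -1/90 ≈ -0.011111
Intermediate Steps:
Q(X) = 5
q(y, O) = 15/(-3 + O) (q(y, O) = (10 + 5)/(O - 3) = 15/(-3 + O))
q(-3, -3)/((-13 - 2)²) = (15/(-3 - 3))/((-13 - 2)²) = (15/(-6))/((-15)²) = (15*(-⅙))/225 = -5/2*1/225 = -1/90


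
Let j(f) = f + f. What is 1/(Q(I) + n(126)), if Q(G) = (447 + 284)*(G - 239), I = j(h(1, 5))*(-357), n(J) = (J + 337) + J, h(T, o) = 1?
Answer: -1/696054 ≈ -1.4367e-6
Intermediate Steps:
j(f) = 2*f
n(J) = 337 + 2*J (n(J) = (337 + J) + J = 337 + 2*J)
I = -714 (I = (2*1)*(-357) = 2*(-357) = -714)
Q(G) = -174709 + 731*G (Q(G) = 731*(-239 + G) = -174709 + 731*G)
1/(Q(I) + n(126)) = 1/((-174709 + 731*(-714)) + (337 + 2*126)) = 1/((-174709 - 521934) + (337 + 252)) = 1/(-696643 + 589) = 1/(-696054) = -1/696054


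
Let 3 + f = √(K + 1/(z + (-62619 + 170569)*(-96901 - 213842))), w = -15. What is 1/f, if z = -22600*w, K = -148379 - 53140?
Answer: -100633103550/6760129364074801 - 5*I*√9070165563223263785477814/6760129364074801 ≈ -1.4886e-5 - 0.0022275*I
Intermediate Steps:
K = -201519
z = 339000 (z = -22600*(-15) = 339000)
f = -3 + I*√9070165563223263785477814/6708873570 (f = -3 + √(-201519 + 1/(339000 + (-62619 + 170569)*(-96901 - 213842))) = -3 + √(-201519 + 1/(339000 + 107950*(-310743))) = -3 + √(-201519 + 1/(339000 - 33544706850)) = -3 + √(-201519 + 1/(-33544367850)) = -3 + √(-201519 - 1/33544367850) = -3 + √(-6759827464764151/33544367850) = -3 + I*√9070165563223263785477814/6708873570 ≈ -3.0 + 448.91*I)
1/f = 1/(-3 + I*√9070165563223263785477814/6708873570)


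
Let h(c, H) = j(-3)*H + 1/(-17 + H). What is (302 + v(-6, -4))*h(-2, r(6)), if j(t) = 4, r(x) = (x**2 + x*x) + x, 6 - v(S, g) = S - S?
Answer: 5862164/61 ≈ 96101.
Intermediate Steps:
v(S, g) = 6 (v(S, g) = 6 - (S - S) = 6 - 1*0 = 6 + 0 = 6)
r(x) = x + 2*x**2 (r(x) = (x**2 + x**2) + x = 2*x**2 + x = x + 2*x**2)
h(c, H) = 1/(-17 + H) + 4*H (h(c, H) = 4*H + 1/(-17 + H) = 1/(-17 + H) + 4*H)
(302 + v(-6, -4))*h(-2, r(6)) = (302 + 6)*((1 - 408*(1 + 2*6) + 4*(6*(1 + 2*6))**2)/(-17 + 6*(1 + 2*6))) = 308*((1 - 408*(1 + 12) + 4*(6*(1 + 12))**2)/(-17 + 6*(1 + 12))) = 308*((1 - 408*13 + 4*(6*13)**2)/(-17 + 6*13)) = 308*((1 - 68*78 + 4*78**2)/(-17 + 78)) = 308*((1 - 5304 + 4*6084)/61) = 308*((1 - 5304 + 24336)/61) = 308*((1/61)*19033) = 308*(19033/61) = 5862164/61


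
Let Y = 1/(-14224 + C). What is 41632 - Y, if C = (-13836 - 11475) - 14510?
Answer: 2250001441/54045 ≈ 41632.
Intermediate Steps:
C = -39821 (C = -25311 - 14510 = -39821)
Y = -1/54045 (Y = 1/(-14224 - 39821) = 1/(-54045) = -1/54045 ≈ -1.8503e-5)
41632 - Y = 41632 - 1*(-1/54045) = 41632 + 1/54045 = 2250001441/54045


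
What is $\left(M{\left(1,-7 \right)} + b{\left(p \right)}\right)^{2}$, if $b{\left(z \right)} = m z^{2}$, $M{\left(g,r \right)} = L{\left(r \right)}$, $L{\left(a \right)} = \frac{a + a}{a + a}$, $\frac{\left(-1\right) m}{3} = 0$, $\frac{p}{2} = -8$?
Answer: $1$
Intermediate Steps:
$p = -16$ ($p = 2 \left(-8\right) = -16$)
$m = 0$ ($m = \left(-3\right) 0 = 0$)
$L{\left(a \right)} = 1$ ($L{\left(a \right)} = \frac{2 a}{2 a} = 2 a \frac{1}{2 a} = 1$)
$M{\left(g,r \right)} = 1$
$b{\left(z \right)} = 0$ ($b{\left(z \right)} = 0 z^{2} = 0$)
$\left(M{\left(1,-7 \right)} + b{\left(p \right)}\right)^{2} = \left(1 + 0\right)^{2} = 1^{2} = 1$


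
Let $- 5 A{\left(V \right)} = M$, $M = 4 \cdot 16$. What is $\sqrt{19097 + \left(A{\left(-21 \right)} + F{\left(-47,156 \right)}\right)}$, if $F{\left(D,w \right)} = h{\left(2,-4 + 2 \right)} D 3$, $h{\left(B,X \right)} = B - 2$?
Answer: $\frac{\sqrt{477105}}{5} \approx 138.15$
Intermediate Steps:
$M = 64$
$h{\left(B,X \right)} = -2 + B$ ($h{\left(B,X \right)} = B - 2 = -2 + B$)
$F{\left(D,w \right)} = 0$ ($F{\left(D,w \right)} = \left(-2 + 2\right) D 3 = 0 D 3 = 0 \cdot 3 = 0$)
$A{\left(V \right)} = - \frac{64}{5}$ ($A{\left(V \right)} = \left(- \frac{1}{5}\right) 64 = - \frac{64}{5}$)
$\sqrt{19097 + \left(A{\left(-21 \right)} + F{\left(-47,156 \right)}\right)} = \sqrt{19097 + \left(- \frac{64}{5} + 0\right)} = \sqrt{19097 - \frac{64}{5}} = \sqrt{\frac{95421}{5}} = \frac{\sqrt{477105}}{5}$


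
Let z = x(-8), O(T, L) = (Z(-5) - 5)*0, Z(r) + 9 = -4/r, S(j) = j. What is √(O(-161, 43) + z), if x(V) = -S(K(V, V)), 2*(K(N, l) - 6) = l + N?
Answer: √2 ≈ 1.4142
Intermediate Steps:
K(N, l) = 6 + N/2 + l/2 (K(N, l) = 6 + (l + N)/2 = 6 + (N + l)/2 = 6 + (N/2 + l/2) = 6 + N/2 + l/2)
Z(r) = -9 - 4/r
O(T, L) = 0 (O(T, L) = ((-9 - 4/(-5)) - 5)*0 = ((-9 - 4*(-⅕)) - 5)*0 = ((-9 + ⅘) - 5)*0 = (-41/5 - 5)*0 = -66/5*0 = 0)
x(V) = -6 - V (x(V) = -(6 + V/2 + V/2) = -(6 + V) = -6 - V)
z = 2 (z = -6 - 1*(-8) = -6 + 8 = 2)
√(O(-161, 43) + z) = √(0 + 2) = √2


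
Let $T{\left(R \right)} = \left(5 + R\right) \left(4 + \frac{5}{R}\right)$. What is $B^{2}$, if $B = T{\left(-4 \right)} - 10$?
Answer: $\frac{841}{16} \approx 52.563$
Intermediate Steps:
$T{\left(R \right)} = \left(4 + \frac{5}{R}\right) \left(5 + R\right)$
$B = - \frac{29}{4}$ ($B = \left(25 + 4 \left(-4\right) + \frac{25}{-4}\right) - 10 = \left(25 - 16 + 25 \left(- \frac{1}{4}\right)\right) - 10 = \left(25 - 16 - \frac{25}{4}\right) - 10 = \frac{11}{4} - 10 = - \frac{29}{4} \approx -7.25$)
$B^{2} = \left(- \frac{29}{4}\right)^{2} = \frac{841}{16}$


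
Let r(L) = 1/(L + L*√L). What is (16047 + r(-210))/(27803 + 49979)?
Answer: 711042569/3446520420 + I*√210/3446520420 ≈ 0.20631 + 4.2046e-9*I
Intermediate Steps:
r(L) = 1/(L + L^(3/2))
(16047 + r(-210))/(27803 + 49979) = (16047 + 1/(-210 + (-210)^(3/2)))/(27803 + 49979) = (16047 + 1/(-210 - 210*I*√210))/77782 = (16047 + 1/(-210 - 210*I*√210))*(1/77782) = 16047/77782 + 1/(77782*(-210 - 210*I*√210))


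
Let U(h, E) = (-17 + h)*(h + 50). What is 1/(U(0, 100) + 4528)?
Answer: 1/3678 ≈ 0.00027189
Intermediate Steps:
U(h, E) = (-17 + h)*(50 + h)
1/(U(0, 100) + 4528) = 1/((-850 + 0² + 33*0) + 4528) = 1/((-850 + 0 + 0) + 4528) = 1/(-850 + 4528) = 1/3678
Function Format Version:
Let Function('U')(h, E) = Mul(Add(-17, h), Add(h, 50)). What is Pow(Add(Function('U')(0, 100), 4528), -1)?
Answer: Rational(1, 3678) ≈ 0.00027189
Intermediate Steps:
Function('U')(h, E) = Mul(Add(-17, h), Add(50, h))
Pow(Add(Function('U')(0, 100), 4528), -1) = Pow(Add(Add(-850, Pow(0, 2), Mul(33, 0)), 4528), -1) = Pow(Add(Add(-850, 0, 0), 4528), -1) = Pow(Add(-850, 4528), -1) = Pow(3678, -1) = Rational(1, 3678)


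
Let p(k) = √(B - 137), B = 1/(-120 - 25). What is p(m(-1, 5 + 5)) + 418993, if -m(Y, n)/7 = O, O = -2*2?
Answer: 418993 + I*√2880570/145 ≈ 4.1899e+5 + 11.705*I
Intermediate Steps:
O = -4
m(Y, n) = 28 (m(Y, n) = -7*(-4) = 28)
B = -1/145 (B = 1/(-145) = -1/145 ≈ -0.0068966)
p(k) = I*√2880570/145 (p(k) = √(-1/145 - 137) = √(-19866/145) = I*√2880570/145)
p(m(-1, 5 + 5)) + 418993 = I*√2880570/145 + 418993 = 418993 + I*√2880570/145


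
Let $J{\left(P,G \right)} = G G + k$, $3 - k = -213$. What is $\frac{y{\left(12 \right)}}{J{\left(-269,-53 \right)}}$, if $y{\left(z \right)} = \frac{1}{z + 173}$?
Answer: $\frac{1}{559625} \approx 1.7869 \cdot 10^{-6}$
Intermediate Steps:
$k = 216$ ($k = 3 - -213 = 3 + 213 = 216$)
$y{\left(z \right)} = \frac{1}{173 + z}$
$J{\left(P,G \right)} = 216 + G^{2}$ ($J{\left(P,G \right)} = G G + 216 = G^{2} + 216 = 216 + G^{2}$)
$\frac{y{\left(12 \right)}}{J{\left(-269,-53 \right)}} = \frac{1}{\left(173 + 12\right) \left(216 + \left(-53\right)^{2}\right)} = \frac{1}{185 \left(216 + 2809\right)} = \frac{1}{185 \cdot 3025} = \frac{1}{185} \cdot \frac{1}{3025} = \frac{1}{559625}$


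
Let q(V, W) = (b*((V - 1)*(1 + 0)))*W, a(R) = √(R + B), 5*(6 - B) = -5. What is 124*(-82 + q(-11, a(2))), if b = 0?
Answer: -10168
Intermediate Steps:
B = 7 (B = 6 - ⅕*(-5) = 6 + 1 = 7)
a(R) = √(7 + R) (a(R) = √(R + 7) = √(7 + R))
q(V, W) = 0 (q(V, W) = (0*((V - 1)*(1 + 0)))*W = (0*((-1 + V)*1))*W = (0*(-1 + V))*W = 0*W = 0)
124*(-82 + q(-11, a(2))) = 124*(-82 + 0) = 124*(-82) = -10168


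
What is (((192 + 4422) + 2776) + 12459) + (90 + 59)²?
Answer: 42050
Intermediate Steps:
(((192 + 4422) + 2776) + 12459) + (90 + 59)² = ((4614 + 2776) + 12459) + 149² = (7390 + 12459) + 22201 = 19849 + 22201 = 42050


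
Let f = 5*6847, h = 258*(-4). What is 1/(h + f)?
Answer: 1/33203 ≈ 3.0118e-5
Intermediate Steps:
h = -1032
f = 34235
1/(h + f) = 1/(-1032 + 34235) = 1/33203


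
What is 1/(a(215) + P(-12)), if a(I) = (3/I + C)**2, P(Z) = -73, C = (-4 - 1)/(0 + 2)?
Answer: -184900/12354939 ≈ -0.014966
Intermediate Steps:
C = -5/2 ≈ -2.5000
a(I) = (-5/2 + 3/I)**2 (a(I) = (3/I - 5/2)**2 = (-5/2 + 3/I)**2)
1/(a(215) + P(-12)) = 1/((1/4)*(-6 + 5*215)**2/215**2 - 73) = 1/((1/4)*(1/46225)*(-6 + 1075)**2 - 73) = 1/((1/4)*(1/46225)*1069**2 - 73) = 1/((1/4)*(1/46225)*1142761 - 73) = 1/(1142761/184900 - 73) = 1/(-12354939/184900) = -184900/12354939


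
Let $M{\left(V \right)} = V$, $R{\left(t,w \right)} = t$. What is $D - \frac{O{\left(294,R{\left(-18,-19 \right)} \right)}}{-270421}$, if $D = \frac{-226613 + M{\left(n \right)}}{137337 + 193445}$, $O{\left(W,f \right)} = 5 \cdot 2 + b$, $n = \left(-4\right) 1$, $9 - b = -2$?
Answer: $- \frac{61275049335}{89450399222} \approx -0.68502$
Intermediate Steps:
$b = 11$ ($b = 9 - -2 = 9 + 2 = 11$)
$n = -4$
$O{\left(W,f \right)} = 21$ ($O{\left(W,f \right)} = 5 \cdot 2 + 11 = 10 + 11 = 21$)
$D = - \frac{226617}{330782}$ ($D = \frac{-226613 - 4}{137337 + 193445} = - \frac{226617}{330782} \approx -0.68509$)
$D - \frac{O{\left(294,R{\left(-18,-19 \right)} \right)}}{-270421} = - \frac{226617}{330782} - \frac{21}{-270421} = - \frac{226617}{330782} - 21 \left(- \frac{1}{270421}\right) = - \frac{226617}{330782} - - \frac{21}{270421} = - \frac{226617}{330782} + \frac{21}{270421} = - \frac{61275049335}{89450399222}$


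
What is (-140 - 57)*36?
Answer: -7092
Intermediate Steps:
(-140 - 57)*36 = -197*36 = -7092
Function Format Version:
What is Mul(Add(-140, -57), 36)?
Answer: -7092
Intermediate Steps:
Mul(Add(-140, -57), 36) = Mul(-197, 36) = -7092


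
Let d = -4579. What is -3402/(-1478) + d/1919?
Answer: -6298/74639 ≈ -0.084379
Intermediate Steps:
-3402/(-1478) + d/1919 = -3402/(-1478) - 4579/1919 = -3402*(-1/1478) - 4579*1/1919 = 1701/739 - 241/101 = -6298/74639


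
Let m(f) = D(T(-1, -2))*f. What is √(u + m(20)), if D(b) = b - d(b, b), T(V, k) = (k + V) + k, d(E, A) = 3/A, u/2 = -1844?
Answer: 8*I*√59 ≈ 61.449*I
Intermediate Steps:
u = -3688 (u = 2*(-1844) = -3688)
T(V, k) = V + 2*k (T(V, k) = (V + k) + k = V + 2*k)
D(b) = b - 3/b
m(f) = -22*f/5 (m(f) = ((-1 + 2*(-2)) - 3/(-1 + 2*(-2)))*f = ((-1 - 4) - 3/(-1 - 4))*f = (-5 - 3/(-5))*f = (-5 - 3*(-⅕))*f = (-5 + ⅗)*f = -22*f/5)
√(u + m(20)) = √(-3688 - 22/5*20) = √(-3688 - 88) = √(-3776) = 8*I*√59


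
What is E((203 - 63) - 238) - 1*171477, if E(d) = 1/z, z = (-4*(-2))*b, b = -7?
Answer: -9602713/56 ≈ -1.7148e+5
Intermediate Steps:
z = -56 (z = -4*(-2)*(-7) = 8*(-7) = -56)
E(d) = -1/56 (E(d) = 1/(-56) = -1/56)
E((203 - 63) - 238) - 1*171477 = -1/56 - 1*171477 = -1/56 - 171477 = -9602713/56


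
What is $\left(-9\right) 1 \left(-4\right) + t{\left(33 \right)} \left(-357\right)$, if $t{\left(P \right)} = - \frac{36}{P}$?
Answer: $\frac{4680}{11} \approx 425.45$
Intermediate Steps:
$\left(-9\right) 1 \left(-4\right) + t{\left(33 \right)} \left(-357\right) = \left(-9\right) 1 \left(-4\right) + - \frac{36}{33} \left(-357\right) = \left(-9\right) \left(-4\right) + \left(-36\right) \frac{1}{33} \left(-357\right) = 36 - - \frac{4284}{11} = 36 + \frac{4284}{11} = \frac{4680}{11}$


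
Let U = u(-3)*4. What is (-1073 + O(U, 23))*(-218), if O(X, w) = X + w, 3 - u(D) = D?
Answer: 223668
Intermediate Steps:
u(D) = 3 - D
U = 24 (U = (3 - 1*(-3))*4 = (3 + 3)*4 = 6*4 = 24)
(-1073 + O(U, 23))*(-218) = (-1073 + (24 + 23))*(-218) = (-1073 + 47)*(-218) = -1026*(-218) = 223668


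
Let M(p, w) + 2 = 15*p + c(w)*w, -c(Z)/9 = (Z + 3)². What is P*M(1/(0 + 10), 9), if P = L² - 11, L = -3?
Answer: 23329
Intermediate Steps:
c(Z) = -9*(3 + Z)² (c(Z) = -9*(Z + 3)² = -9*(3 + Z)²)
M(p, w) = -2 + 15*p - 9*w*(3 + w)² (M(p, w) = -2 + (15*p + (-9*(3 + w)²)*w) = -2 + (15*p - 9*w*(3 + w)²) = -2 + 15*p - 9*w*(3 + w)²)
P = -2 (P = (-3)² - 11 = 9 - 11 = -2)
P*M(1/(0 + 10), 9) = -2*(-2 + 15/(0 + 10) - 9*9*(3 + 9)²) = -2*(-2 + 15/10 - 9*9*12²) = -2*(-2 + 15*(⅒) - 9*9*144) = -2*(-2 + 3/2 - 11664) = -2*(-23329/2) = 23329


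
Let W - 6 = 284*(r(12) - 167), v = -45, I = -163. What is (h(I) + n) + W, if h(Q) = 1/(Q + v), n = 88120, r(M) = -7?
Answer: 8051679/208 ≈ 38710.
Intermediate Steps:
W = -49410 (W = 6 + 284*(-7 - 167) = 6 + 284*(-174) = 6 - 49416 = -49410)
h(Q) = 1/(-45 + Q) (h(Q) = 1/(Q - 45) = 1/(-45 + Q))
(h(I) + n) + W = (1/(-45 - 163) + 88120) - 49410 = (1/(-208) + 88120) - 49410 = (-1/208 + 88120) - 49410 = 18328959/208 - 49410 = 8051679/208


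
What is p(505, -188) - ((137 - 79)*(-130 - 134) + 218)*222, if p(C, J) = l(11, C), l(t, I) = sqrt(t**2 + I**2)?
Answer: 3350868 + sqrt(255146) ≈ 3.3514e+6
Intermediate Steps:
l(t, I) = sqrt(I**2 + t**2)
p(C, J) = sqrt(121 + C**2) (p(C, J) = sqrt(C**2 + 11**2) = sqrt(C**2 + 121) = sqrt(121 + C**2))
p(505, -188) - ((137 - 79)*(-130 - 134) + 218)*222 = sqrt(121 + 505**2) - ((137 - 79)*(-130 - 134) + 218)*222 = sqrt(121 + 255025) - (58*(-264) + 218)*222 = sqrt(255146) - (-15312 + 218)*222 = sqrt(255146) - (-15094)*222 = sqrt(255146) - 1*(-3350868) = sqrt(255146) + 3350868 = 3350868 + sqrt(255146)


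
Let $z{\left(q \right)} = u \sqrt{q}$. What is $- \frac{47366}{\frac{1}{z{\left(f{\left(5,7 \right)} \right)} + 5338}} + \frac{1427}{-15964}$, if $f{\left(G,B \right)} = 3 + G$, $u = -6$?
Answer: $- \frac{4036333099939}{15964} + 568392 \sqrt{2} \approx -2.5204 \cdot 10^{8}$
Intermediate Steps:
$z{\left(q \right)} = - 6 \sqrt{q}$
$- \frac{47366}{\frac{1}{z{\left(f{\left(5,7 \right)} \right)} + 5338}} + \frac{1427}{-15964} = - \frac{47366}{\frac{1}{- 6 \sqrt{3 + 5} + 5338}} + \frac{1427}{-15964} = - \frac{47366}{\frac{1}{- 6 \sqrt{8} + 5338}} + 1427 \left(- \frac{1}{15964}\right) = - \frac{47366}{\frac{1}{- 6 \cdot 2 \sqrt{2} + 5338}} - \frac{1427}{15964} = - \frac{47366}{\frac{1}{- 12 \sqrt{2} + 5338}} - \frac{1427}{15964} = - \frac{47366}{\frac{1}{5338 - 12 \sqrt{2}}} - \frac{1427}{15964} = - 47366 \left(5338 - 12 \sqrt{2}\right) - \frac{1427}{15964} = \left(-252839708 + 568392 \sqrt{2}\right) - \frac{1427}{15964} = - \frac{4036333099939}{15964} + 568392 \sqrt{2}$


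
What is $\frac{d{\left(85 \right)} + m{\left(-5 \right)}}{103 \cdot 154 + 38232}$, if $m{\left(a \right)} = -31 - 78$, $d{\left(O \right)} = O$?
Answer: $- \frac{12}{27047} \approx -0.00044367$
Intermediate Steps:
$m{\left(a \right)} = -109$
$\frac{d{\left(85 \right)} + m{\left(-5 \right)}}{103 \cdot 154 + 38232} = \frac{85 - 109}{103 \cdot 154 + 38232} = - \frac{24}{15862 + 38232} = - \frac{24}{54094} = \left(-24\right) \frac{1}{54094} = - \frac{12}{27047}$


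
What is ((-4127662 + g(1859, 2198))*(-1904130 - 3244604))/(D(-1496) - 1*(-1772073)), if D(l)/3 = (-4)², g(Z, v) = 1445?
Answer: 21244793759278/1772121 ≈ 1.1988e+7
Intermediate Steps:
D(l) = 48 (D(l) = 3*(-4)² = 3*16 = 48)
((-4127662 + g(1859, 2198))*(-1904130 - 3244604))/(D(-1496) - 1*(-1772073)) = ((-4127662 + 1445)*(-1904130 - 3244604))/(48 - 1*(-1772073)) = (-4126217*(-5148734))/(48 + 1772073) = 21244793759278/1772121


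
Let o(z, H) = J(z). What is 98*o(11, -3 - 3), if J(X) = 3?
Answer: 294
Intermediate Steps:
o(z, H) = 3
98*o(11, -3 - 3) = 98*3 = 294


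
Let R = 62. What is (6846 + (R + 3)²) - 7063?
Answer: 4008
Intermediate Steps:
(6846 + (R + 3)²) - 7063 = (6846 + (62 + 3)²) - 7063 = (6846 + 65²) - 7063 = (6846 + 4225) - 7063 = 11071 - 7063 = 4008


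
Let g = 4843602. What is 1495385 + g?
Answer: 6338987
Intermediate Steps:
1495385 + g = 1495385 + 4843602 = 6338987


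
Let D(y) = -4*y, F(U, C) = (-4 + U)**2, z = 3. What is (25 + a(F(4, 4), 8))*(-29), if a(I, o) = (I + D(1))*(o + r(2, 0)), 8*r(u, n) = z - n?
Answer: 493/2 ≈ 246.50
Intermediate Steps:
r(u, n) = 3/8 - n/8 (r(u, n) = (3 - n)/8 = 3/8 - n/8)
a(I, o) = (-4 + I)*(3/8 + o) (a(I, o) = (I - 4*1)*(o + (3/8 - 1/8*0)) = (I - 4)*(o + (3/8 + 0)) = (-4 + I)*(o + 3/8) = (-4 + I)*(3/8 + o))
(25 + a(F(4, 4), 8))*(-29) = (25 + (-3/2 - 4*8 + 3*(-4 + 4)**2/8 + (-4 + 4)**2*8))*(-29) = (25 + (-3/2 - 32 + (3/8)*0**2 + 0**2*8))*(-29) = (25 + (-3/2 - 32 + (3/8)*0 + 0*8))*(-29) = (25 + (-3/2 - 32 + 0 + 0))*(-29) = (25 - 67/2)*(-29) = -17/2*(-29) = 493/2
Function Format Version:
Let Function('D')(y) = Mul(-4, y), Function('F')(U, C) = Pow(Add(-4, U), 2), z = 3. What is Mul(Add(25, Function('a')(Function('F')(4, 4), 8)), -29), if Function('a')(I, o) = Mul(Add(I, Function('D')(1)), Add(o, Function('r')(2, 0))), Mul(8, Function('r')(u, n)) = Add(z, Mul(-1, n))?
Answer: Rational(493, 2) ≈ 246.50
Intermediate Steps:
Function('r')(u, n) = Add(Rational(3, 8), Mul(Rational(-1, 8), n)) (Function('r')(u, n) = Mul(Rational(1, 8), Add(3, Mul(-1, n))) = Add(Rational(3, 8), Mul(Rational(-1, 8), n)))
Function('a')(I, o) = Mul(Add(-4, I), Add(Rational(3, 8), o)) (Function('a')(I, o) = Mul(Add(I, Mul(-4, 1)), Add(o, Add(Rational(3, 8), Mul(Rational(-1, 8), 0)))) = Mul(Add(I, -4), Add(o, Add(Rational(3, 8), 0))) = Mul(Add(-4, I), Add(o, Rational(3, 8))) = Mul(Add(-4, I), Add(Rational(3, 8), o)))
Mul(Add(25, Function('a')(Function('F')(4, 4), 8)), -29) = Mul(Add(25, Add(Rational(-3, 2), Mul(-4, 8), Mul(Rational(3, 8), Pow(Add(-4, 4), 2)), Mul(Pow(Add(-4, 4), 2), 8))), -29) = Mul(Add(25, Add(Rational(-3, 2), -32, Mul(Rational(3, 8), Pow(0, 2)), Mul(Pow(0, 2), 8))), -29) = Mul(Add(25, Add(Rational(-3, 2), -32, Mul(Rational(3, 8), 0), Mul(0, 8))), -29) = Mul(Add(25, Add(Rational(-3, 2), -32, 0, 0)), -29) = Mul(Add(25, Rational(-67, 2)), -29) = Mul(Rational(-17, 2), -29) = Rational(493, 2)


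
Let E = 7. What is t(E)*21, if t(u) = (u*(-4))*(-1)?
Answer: 588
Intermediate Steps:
t(u) = 4*u (t(u) = -4*u*(-1) = 4*u)
t(E)*21 = (4*7)*21 = 28*21 = 588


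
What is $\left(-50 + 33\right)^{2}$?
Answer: $289$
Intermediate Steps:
$\left(-50 + 33\right)^{2} = \left(-17\right)^{2} = 289$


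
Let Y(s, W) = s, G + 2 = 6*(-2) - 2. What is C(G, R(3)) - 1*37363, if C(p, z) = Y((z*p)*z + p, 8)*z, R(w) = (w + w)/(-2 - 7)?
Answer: -1008385/27 ≈ -37348.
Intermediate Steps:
G = -16 (G = -2 + (6*(-2) - 2) = -2 + (-12 - 2) = -2 - 14 = -16)
R(w) = -2*w/9 (R(w) = (2*w)/(-9) = (2*w)*(-⅑) = -2*w/9)
C(p, z) = z*(p + p*z²) (C(p, z) = ((z*p)*z + p)*z = ((p*z)*z + p)*z = (p*z² + p)*z = (p + p*z²)*z = z*(p + p*z²))
C(G, R(3)) - 1*37363 = -16*(-2/9*3)*(1 + (-2/9*3)²) - 1*37363 = -16*(-⅔)*(1 + (-⅔)²) - 37363 = -16*(-⅔)*(1 + 4/9) - 37363 = -16*(-⅔)*13/9 - 37363 = 416/27 - 37363 = -1008385/27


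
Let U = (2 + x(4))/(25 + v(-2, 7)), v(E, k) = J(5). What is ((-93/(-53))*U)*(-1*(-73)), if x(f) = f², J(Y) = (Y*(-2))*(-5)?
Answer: 40734/1325 ≈ 30.743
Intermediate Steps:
J(Y) = 10*Y (J(Y) = -2*Y*(-5) = 10*Y)
v(E, k) = 50 (v(E, k) = 10*5 = 50)
U = 6/25 (U = (2 + 4²)/(25 + 50) = (2 + 16)/75 = 18*(1/75) = 6/25 ≈ 0.24000)
((-93/(-53))*U)*(-1*(-73)) = (-93/(-53)*(6/25))*(-1*(-73)) = (-93*(-1/53)*(6/25))*73 = ((93/53)*(6/25))*73 = (558/1325)*73 = 40734/1325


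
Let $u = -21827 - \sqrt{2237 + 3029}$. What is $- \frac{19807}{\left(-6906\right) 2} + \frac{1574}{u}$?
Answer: $\frac{2987261571755}{2193403900452} + \frac{1574 \sqrt{5266}}{476412663} \approx 1.3622$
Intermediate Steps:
$u = -21827 - \sqrt{5266} \approx -21900.0$
$- \frac{19807}{\left(-6906\right) 2} + \frac{1574}{u} = - \frac{19807}{\left(-6906\right) 2} + \frac{1574}{-21827 - \sqrt{5266}} = - \frac{19807}{-13812} + \frac{1574}{-21827 - \sqrt{5266}} = \left(-19807\right) \left(- \frac{1}{13812}\right) + \frac{1574}{-21827 - \sqrt{5266}} = \frac{19807}{13812} + \frac{1574}{-21827 - \sqrt{5266}}$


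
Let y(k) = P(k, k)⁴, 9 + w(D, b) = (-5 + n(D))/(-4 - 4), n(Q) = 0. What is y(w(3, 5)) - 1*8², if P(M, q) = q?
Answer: 19888977/4096 ≈ 4855.7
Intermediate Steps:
w(D, b) = -67/8 (w(D, b) = -9 + (-5 + 0)/(-4 - 4) = -9 - 5/(-8) = -9 - 5*(-⅛) = -9 + 5/8 = -67/8)
y(k) = k⁴
y(w(3, 5)) - 1*8² = (-67/8)⁴ - 1*8² = 20151121/4096 - 1*64 = 20151121/4096 - 64 = 19888977/4096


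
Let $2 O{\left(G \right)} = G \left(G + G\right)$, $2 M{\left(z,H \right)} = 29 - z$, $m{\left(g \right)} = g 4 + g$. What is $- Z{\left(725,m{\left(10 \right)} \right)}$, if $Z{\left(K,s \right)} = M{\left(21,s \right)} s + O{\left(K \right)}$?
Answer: $-525825$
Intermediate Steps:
$m{\left(g \right)} = 5 g$ ($m{\left(g \right)} = 4 g + g = 5 g$)
$M{\left(z,H \right)} = \frac{29}{2} - \frac{z}{2}$ ($M{\left(z,H \right)} = \frac{29 - z}{2} = \frac{29}{2} - \frac{z}{2}$)
$O{\left(G \right)} = G^{2}$ ($O{\left(G \right)} = \frac{G \left(G + G\right)}{2} = \frac{G 2 G}{2} = \frac{2 G^{2}}{2} = G^{2}$)
$Z{\left(K,s \right)} = K^{2} + 4 s$ ($Z{\left(K,s \right)} = \left(\frac{29}{2} - \frac{21}{2}\right) s + K^{2} = 4 s + K^{2} = K^{2} + 4 s$)
$- Z{\left(725,m{\left(10 \right)} \right)} = - (725^{2} + 4 \cdot 5 \cdot 10) = - (525625 + 4 \cdot 50) = - (525625 + 200) = \left(-1\right) 525825 = -525825$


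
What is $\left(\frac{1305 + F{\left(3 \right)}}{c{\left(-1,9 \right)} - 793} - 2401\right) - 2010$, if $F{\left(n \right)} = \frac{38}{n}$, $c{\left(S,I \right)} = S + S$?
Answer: $- \frac{10524188}{2385} \approx -4412.7$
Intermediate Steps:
$c{\left(S,I \right)} = 2 S$
$\left(\frac{1305 + F{\left(3 \right)}}{c{\left(-1,9 \right)} - 793} - 2401\right) - 2010 = \left(\frac{1305 + \frac{38}{3}}{2 \left(-1\right) - 793} - 2401\right) - 2010 = \left(\frac{1305 + 38 \cdot \frac{1}{3}}{-2 - 793} - 2401\right) - 2010 = \left(\frac{1305 + \frac{38}{3}}{-795} - 2401\right) - 2010 = \left(\frac{3953}{3} \left(- \frac{1}{795}\right) - 2401\right) - 2010 = \left(- \frac{3953}{2385} - 2401\right) - 2010 = - \frac{5730338}{2385} - 2010 = - \frac{10524188}{2385}$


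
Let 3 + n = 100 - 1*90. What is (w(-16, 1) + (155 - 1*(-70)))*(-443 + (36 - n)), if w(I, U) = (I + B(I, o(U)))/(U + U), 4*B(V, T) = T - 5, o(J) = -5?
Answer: -178641/2 ≈ -89321.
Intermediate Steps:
B(V, T) = -5/4 + T/4 (B(V, T) = (T - 5)/4 = (-5 + T)/4 = -5/4 + T/4)
n = 7 (n = -3 + (100 - 1*90) = -3 + (100 - 90) = -3 + 10 = 7)
w(I, U) = (-5/2 + I)/(2*U) (w(I, U) = (I + (-5/4 + (¼)*(-5)))/(U + U) = (I + (-5/4 - 5/4))/((2*U)) = (I - 5/2)*(1/(2*U)) = (-5/2 + I)*(1/(2*U)) = (-5/2 + I)/(2*U))
(w(-16, 1) + (155 - 1*(-70)))*(-443 + (36 - n)) = ((¼)*(-5 + 2*(-16))/1 + (155 - 1*(-70)))*(-443 + (36 - 1*7)) = ((¼)*1*(-5 - 32) + (155 + 70))*(-443 + (36 - 7)) = ((¼)*1*(-37) + 225)*(-443 + 29) = (-37/4 + 225)*(-414) = (863/4)*(-414) = -178641/2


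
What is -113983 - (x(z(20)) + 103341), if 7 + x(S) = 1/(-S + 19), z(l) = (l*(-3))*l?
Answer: -264909424/1219 ≈ -2.1732e+5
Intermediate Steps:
z(l) = -3*l**2 (z(l) = (-3*l)*l = -3*l**2)
x(S) = -7 + 1/(19 - S) (x(S) = -7 + 1/(-S + 19) = -7 + 1/(19 - S))
-113983 - (x(z(20)) + 103341) = -113983 - ((132 - (-21)*20**2)/(-19 - 3*20**2) + 103341) = -113983 - ((132 - (-21)*400)/(-19 - 3*400) + 103341) = -113983 - ((132 - 7*(-1200))/(-19 - 1200) + 103341) = -113983 - ((132 + 8400)/(-1219) + 103341) = -113983 - (-1/1219*8532 + 103341) = -113983 - (-8532/1219 + 103341) = -113983 - 1*125964147/1219 = -113983 - 125964147/1219 = -264909424/1219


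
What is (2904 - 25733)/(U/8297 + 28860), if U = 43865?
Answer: -189412213/239495285 ≈ -0.79088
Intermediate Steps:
(2904 - 25733)/(U/8297 + 28860) = (2904 - 25733)/(43865/8297 + 28860) = -22829/(43865*(1/8297) + 28860) = -22829/(43865/8297 + 28860) = -22829/239495285/8297 = -22829*8297/239495285 = -189412213/239495285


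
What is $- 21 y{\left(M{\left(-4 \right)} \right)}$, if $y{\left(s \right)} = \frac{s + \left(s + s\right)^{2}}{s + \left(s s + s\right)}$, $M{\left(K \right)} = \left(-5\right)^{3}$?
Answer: $- \frac{3493}{41} \approx -85.195$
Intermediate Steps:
$M{\left(K \right)} = -125$
$y{\left(s \right)} = \frac{s + 4 s^{2}}{s^{2} + 2 s}$ ($y{\left(s \right)} = \frac{s + \left(2 s\right)^{2}}{s + \left(s^{2} + s\right)} = \frac{s + 4 s^{2}}{s + \left(s + s^{2}\right)} = \frac{s + 4 s^{2}}{s^{2} + 2 s}$)
$- 21 y{\left(M{\left(-4 \right)} \right)} = - 21 \frac{1 + 4 \left(-125\right)}{2 - 125} = - 21 \frac{1 - 500}{-123} = - 21 \left(\left(- \frac{1}{123}\right) \left(-499\right)\right) = \left(-21\right) \frac{499}{123} = - \frac{3493}{41}$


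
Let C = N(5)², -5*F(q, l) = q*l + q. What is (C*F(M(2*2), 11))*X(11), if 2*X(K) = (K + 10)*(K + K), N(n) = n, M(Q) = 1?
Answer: -13860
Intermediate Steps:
F(q, l) = -q/5 - l*q/5 (F(q, l) = -(q*l + q)/5 = -(l*q + q)/5 = -(q + l*q)/5 = -q/5 - l*q/5)
X(K) = K*(10 + K) (X(K) = ((K + 10)*(K + K))/2 = ((10 + K)*(2*K))/2 = (2*K*(10 + K))/2 = K*(10 + K))
C = 25 (C = 5² = 25)
(C*F(M(2*2), 11))*X(11) = (25*(-⅕*1*(1 + 11)))*(11*(10 + 11)) = (25*(-⅕*1*12))*(11*21) = (25*(-12/5))*231 = -60*231 = -13860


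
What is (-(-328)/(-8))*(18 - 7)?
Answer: -451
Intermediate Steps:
(-(-328)/(-8))*(18 - 7) = -(-328)*(-1)/8*11 = -8*41/8*11 = -41*11 = -451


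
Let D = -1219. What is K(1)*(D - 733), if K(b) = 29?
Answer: -56608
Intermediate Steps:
K(1)*(D - 733) = 29*(-1219 - 733) = 29*(-1952) = -56608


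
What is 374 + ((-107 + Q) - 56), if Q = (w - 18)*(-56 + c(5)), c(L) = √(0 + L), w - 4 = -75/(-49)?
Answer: 6365/7 - 611*√5/49 ≈ 881.40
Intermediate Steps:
w = 271/49 (w = 4 - 75/(-49) = 4 - 75*(-1/49) = 4 + 75/49 = 271/49 ≈ 5.5306)
c(L) = √L
Q = 4888/7 - 611*√5/49 (Q = (271/49 - 18)*(-56 + √5) = -611*(-56 + √5)/49 = 4888/7 - 611*√5/49 ≈ 670.40)
374 + ((-107 + Q) - 56) = 374 + ((-107 + (4888/7 - 611*√5/49)) - 56) = 374 + ((4139/7 - 611*√5/49) - 56) = 374 + (3747/7 - 611*√5/49) = 6365/7 - 611*√5/49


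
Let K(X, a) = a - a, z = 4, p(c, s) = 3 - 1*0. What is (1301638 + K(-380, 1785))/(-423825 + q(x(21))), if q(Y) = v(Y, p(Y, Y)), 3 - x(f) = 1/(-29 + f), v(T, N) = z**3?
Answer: -100126/32597 ≈ -3.0716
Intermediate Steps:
p(c, s) = 3 (p(c, s) = 3 + 0 = 3)
K(X, a) = 0
v(T, N) = 64 (v(T, N) = 4**3 = 64)
x(f) = 3 - 1/(-29 + f)
q(Y) = 64
(1301638 + K(-380, 1785))/(-423825 + q(x(21))) = (1301638 + 0)/(-423825 + 64) = 1301638/(-423761) = 1301638*(-1/423761) = -100126/32597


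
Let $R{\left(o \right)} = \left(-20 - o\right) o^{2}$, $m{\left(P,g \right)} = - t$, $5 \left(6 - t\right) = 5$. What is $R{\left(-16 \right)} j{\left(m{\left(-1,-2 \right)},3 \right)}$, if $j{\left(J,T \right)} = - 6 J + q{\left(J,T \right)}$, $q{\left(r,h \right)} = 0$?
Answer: $-30720$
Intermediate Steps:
$t = 5$ ($t = 6 - 1 = 5$)
$m{\left(P,g \right)} = -5$ ($m{\left(P,g \right)} = \left(-1\right) 5 = -5$)
$j{\left(J,T \right)} = - 6 J$ ($j{\left(J,T \right)} = - 6 J + 0 = - 6 J$)
$R{\left(o \right)} = o^{2} \left(-20 - o\right)$
$R{\left(-16 \right)} j{\left(m{\left(-1,-2 \right)},3 \right)} = \left(-16\right)^{2} \left(-20 - -16\right) \left(\left(-6\right) \left(-5\right)\right) = 256 \left(-20 + 16\right) 30 = 256 \left(-4\right) 30 = \left(-1024\right) 30 = -30720$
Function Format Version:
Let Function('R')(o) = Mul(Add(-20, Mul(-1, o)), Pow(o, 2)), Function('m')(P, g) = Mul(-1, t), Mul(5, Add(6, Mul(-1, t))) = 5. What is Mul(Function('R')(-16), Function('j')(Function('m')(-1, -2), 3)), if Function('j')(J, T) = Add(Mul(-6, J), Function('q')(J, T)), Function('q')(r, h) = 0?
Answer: -30720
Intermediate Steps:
t = 5 (t = Add(6, Mul(Rational(-1, 5), 5)) = Add(6, -1) = 5)
Function('m')(P, g) = -5 (Function('m')(P, g) = Mul(-1, 5) = -5)
Function('j')(J, T) = Mul(-6, J) (Function('j')(J, T) = Add(Mul(-6, J), 0) = Mul(-6, J))
Function('R')(o) = Mul(Pow(o, 2), Add(-20, Mul(-1, o)))
Mul(Function('R')(-16), Function('j')(Function('m')(-1, -2), 3)) = Mul(Mul(Pow(-16, 2), Add(-20, Mul(-1, -16))), Mul(-6, -5)) = Mul(Mul(256, Add(-20, 16)), 30) = Mul(Mul(256, -4), 30) = Mul(-1024, 30) = -30720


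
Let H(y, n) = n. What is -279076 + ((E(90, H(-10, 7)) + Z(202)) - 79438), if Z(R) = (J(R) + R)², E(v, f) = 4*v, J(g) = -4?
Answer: -318950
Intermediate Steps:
Z(R) = (-4 + R)²
-279076 + ((E(90, H(-10, 7)) + Z(202)) - 79438) = -279076 + ((4*90 + (-4 + 202)²) - 79438) = -279076 + ((360 + 198²) - 79438) = -279076 + ((360 + 39204) - 79438) = -279076 + (39564 - 79438) = -279076 - 39874 = -318950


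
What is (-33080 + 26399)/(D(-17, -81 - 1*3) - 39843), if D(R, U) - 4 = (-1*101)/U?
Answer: 561204/3346375 ≈ 0.16771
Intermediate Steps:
D(R, U) = 4 - 101/U (D(R, U) = 4 + (-1*101)/U = 4 - 101/U)
(-33080 + 26399)/(D(-17, -81 - 1*3) - 39843) = (-33080 + 26399)/((4 - 101/(-81 - 1*3)) - 39843) = -6681/((4 - 101/(-81 - 3)) - 39843) = -6681/((4 - 101/(-84)) - 39843) = -6681/((4 - 101*(-1/84)) - 39843) = -6681/((4 + 101/84) - 39843) = -6681/(437/84 - 39843) = -6681/(-3346375/84) = -6681*(-84/3346375) = 561204/3346375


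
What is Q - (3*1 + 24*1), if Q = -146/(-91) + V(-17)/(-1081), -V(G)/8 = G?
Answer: -2510567/98371 ≈ -25.521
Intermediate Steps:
V(G) = -8*G
Q = 145450/98371 (Q = -146/(-91) - 8*(-17)/(-1081) = -146*(-1/91) + 136*(-1/1081) = 146/91 - 136/1081 = 145450/98371 ≈ 1.4786)
Q - (3*1 + 24*1) = 145450/98371 - (3*1 + 24*1) = 145450/98371 - (3 + 24) = 145450/98371 - 1*27 = 145450/98371 - 27 = -2510567/98371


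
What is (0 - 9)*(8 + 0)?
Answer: -72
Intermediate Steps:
(0 - 9)*(8 + 0) = -9*8 = -72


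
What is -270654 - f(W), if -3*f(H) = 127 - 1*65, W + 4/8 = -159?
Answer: -811900/3 ≈ -2.7063e+5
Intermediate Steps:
W = -319/2 (W = -½ - 159 = -319/2 ≈ -159.50)
f(H) = -62/3 (f(H) = -(127 - 1*65)/3 = -(127 - 65)/3 = -⅓*62 = -62/3)
-270654 - f(W) = -270654 - 1*(-62/3) = -270654 + 62/3 = -811900/3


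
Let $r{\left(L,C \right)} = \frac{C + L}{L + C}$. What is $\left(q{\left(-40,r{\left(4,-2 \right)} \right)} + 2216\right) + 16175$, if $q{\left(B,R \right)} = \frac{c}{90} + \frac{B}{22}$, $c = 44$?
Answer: $\frac{9102887}{495} \approx 18390.0$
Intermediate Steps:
$r{\left(L,C \right)} = 1$ ($r{\left(L,C \right)} = \frac{C + L}{C + L} = 1$)
$q{\left(B,R \right)} = \frac{22}{45} + \frac{B}{22}$ ($q{\left(B,R \right)} = \frac{44}{90} + \frac{B}{22} = 44 \cdot \frac{1}{90} + B \frac{1}{22} = \frac{22}{45} + \frac{B}{22}$)
$\left(q{\left(-40,r{\left(4,-2 \right)} \right)} + 2216\right) + 16175 = \left(\left(\frac{22}{45} + \frac{1}{22} \left(-40\right)\right) + 2216\right) + 16175 = \left(\left(\frac{22}{45} - \frac{20}{11}\right) + 2216\right) + 16175 = \left(- \frac{658}{495} + 2216\right) + 16175 = \frac{1096262}{495} + 16175 = \frac{9102887}{495}$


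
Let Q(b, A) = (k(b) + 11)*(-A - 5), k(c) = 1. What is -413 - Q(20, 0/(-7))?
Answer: -353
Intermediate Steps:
Q(b, A) = -60 - 12*A (Q(b, A) = (1 + 11)*(-A - 5) = 12*(-5 - A) = -60 - 12*A)
-413 - Q(20, 0/(-7)) = -413 - (-60 - 0/(-7)) = -413 - (-60 - 0*(-1)/7) = -413 - (-60 - 12*0) = -413 - (-60 + 0) = -413 - 1*(-60) = -413 + 60 = -353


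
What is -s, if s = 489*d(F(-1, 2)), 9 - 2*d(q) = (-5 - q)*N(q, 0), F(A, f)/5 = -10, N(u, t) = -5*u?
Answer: 5496849/2 ≈ 2.7484e+6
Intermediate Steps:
F(A, f) = -50 (F(A, f) = 5*(-10) = -50)
d(q) = 9/2 + 5*q*(-5 - q)/2 (d(q) = 9/2 - (-5 - q)*(-5*q)/2 = 9/2 - (-5)*q*(-5 - q)/2 = 9/2 + 5*q*(-5 - q)/2)
s = -5496849/2 (s = 489*(9/2 - 25/2*(-50) - 5/2*(-50)²) = 489*(9/2 + 625 - 5/2*2500) = 489*(9/2 + 625 - 6250) = 489*(-11241/2) = -5496849/2 ≈ -2.7484e+6)
-s = -1*(-5496849/2) = 5496849/2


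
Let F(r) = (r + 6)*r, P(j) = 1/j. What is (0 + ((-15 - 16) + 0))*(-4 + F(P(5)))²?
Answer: -147591/625 ≈ -236.15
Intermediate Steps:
P(j) = 1/j
F(r) = r*(6 + r) (F(r) = (6 + r)*r = r*(6 + r))
(0 + ((-15 - 16) + 0))*(-4 + F(P(5)))² = (0 + ((-15 - 16) + 0))*(-4 + (6 + 1/5)/5)² = (0 + (-31 + 0))*(-4 + (6 + ⅕)/5)² = (0 - 31)*(-4 + (⅕)*(31/5))² = -31*(-4 + 31/25)² = -31*(-69/25)² = -31*4761/625 = -147591/625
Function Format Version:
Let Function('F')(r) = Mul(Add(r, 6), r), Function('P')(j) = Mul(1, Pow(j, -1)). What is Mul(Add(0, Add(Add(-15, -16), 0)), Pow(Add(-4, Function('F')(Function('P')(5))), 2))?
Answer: Rational(-147591, 625) ≈ -236.15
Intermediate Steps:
Function('P')(j) = Pow(j, -1)
Function('F')(r) = Mul(r, Add(6, r)) (Function('F')(r) = Mul(Add(6, r), r) = Mul(r, Add(6, r)))
Mul(Add(0, Add(Add(-15, -16), 0)), Pow(Add(-4, Function('F')(Function('P')(5))), 2)) = Mul(Add(0, Add(Add(-15, -16), 0)), Pow(Add(-4, Mul(Pow(5, -1), Add(6, Pow(5, -1)))), 2)) = Mul(Add(0, Add(-31, 0)), Pow(Add(-4, Mul(Rational(1, 5), Add(6, Rational(1, 5)))), 2)) = Mul(Add(0, -31), Pow(Add(-4, Mul(Rational(1, 5), Rational(31, 5))), 2)) = Mul(-31, Pow(Add(-4, Rational(31, 25)), 2)) = Mul(-31, Pow(Rational(-69, 25), 2)) = Mul(-31, Rational(4761, 625)) = Rational(-147591, 625)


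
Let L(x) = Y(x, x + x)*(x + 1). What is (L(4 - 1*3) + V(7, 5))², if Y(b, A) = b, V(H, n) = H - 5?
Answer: 16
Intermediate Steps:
V(H, n) = -5 + H
L(x) = x*(1 + x) (L(x) = x*(x + 1) = x*(1 + x))
(L(4 - 1*3) + V(7, 5))² = ((4 - 1*3)*(1 + (4 - 1*3)) + (-5 + 7))² = ((4 - 3)*(1 + (4 - 3)) + 2)² = (1*(1 + 1) + 2)² = (1*2 + 2)² = (2 + 2)² = 4² = 16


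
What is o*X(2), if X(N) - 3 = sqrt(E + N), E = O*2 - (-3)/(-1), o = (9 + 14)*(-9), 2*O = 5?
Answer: -1035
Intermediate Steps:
O = 5/2 (O = (1/2)*5 = 5/2 ≈ 2.5000)
o = -207 (o = 23*(-9) = -207)
E = 2 (E = (5/2)*2 - (-3)/(-1) = 5 - (-3)*(-1) = 5 - 1*3 = 5 - 3 = 2)
X(N) = 3 + sqrt(2 + N)
o*X(2) = -207*(3 + sqrt(2 + 2)) = -207*(3 + sqrt(4)) = -207*(3 + 2) = -207*5 = -1035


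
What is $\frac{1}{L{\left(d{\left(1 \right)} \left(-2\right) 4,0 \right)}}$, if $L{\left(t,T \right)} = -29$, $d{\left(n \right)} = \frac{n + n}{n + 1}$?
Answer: $- \frac{1}{29} \approx -0.034483$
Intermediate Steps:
$d{\left(n \right)} = \frac{2 n}{1 + n}$
$\frac{1}{L{\left(d{\left(1 \right)} \left(-2\right) 4,0 \right)}} = \frac{1}{-29} = - \frac{1}{29}$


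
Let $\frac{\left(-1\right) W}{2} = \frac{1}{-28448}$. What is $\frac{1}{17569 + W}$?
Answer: $\frac{14224}{249901457} \approx 5.6918 \cdot 10^{-5}$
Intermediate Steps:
$W = \frac{1}{14224}$ ($W = - \frac{2}{-28448} = \left(-2\right) \left(- \frac{1}{28448}\right) = \frac{1}{14224} \approx 7.0304 \cdot 10^{-5}$)
$\frac{1}{17569 + W} = \frac{1}{17569 + \frac{1}{14224}} = \frac{1}{\frac{249901457}{14224}} = \frac{14224}{249901457}$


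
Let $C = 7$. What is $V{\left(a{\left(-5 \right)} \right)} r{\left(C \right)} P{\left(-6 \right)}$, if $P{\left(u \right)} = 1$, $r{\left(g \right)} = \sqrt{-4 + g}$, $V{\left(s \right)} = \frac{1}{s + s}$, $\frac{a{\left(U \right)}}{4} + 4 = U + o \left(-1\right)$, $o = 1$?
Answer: $- \frac{\sqrt{3}}{80} \approx -0.021651$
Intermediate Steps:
$a{\left(U \right)} = -20 + 4 U$ ($a{\left(U \right)} = -16 + 4 \left(U + 1 \left(-1\right)\right) = -16 + 4 \left(U - 1\right) = -16 + 4 \left(-1 + U\right) = -16 + \left(-4 + 4 U\right) = -20 + 4 U$)
$V{\left(s \right)} = \frac{1}{2 s}$
$V{\left(a{\left(-5 \right)} \right)} r{\left(C \right)} P{\left(-6 \right)} = \frac{1}{2 \left(-20 + 4 \left(-5\right)\right)} \sqrt{-4 + 7} \cdot 1 = \frac{1}{2 \left(-20 - 20\right)} \sqrt{3} \cdot 1 = \frac{1}{2 \left(-40\right)} \sqrt{3} \cdot 1 = \frac{1}{2} \left(- \frac{1}{40}\right) \sqrt{3} \cdot 1 = - \frac{\sqrt{3}}{80} \cdot 1 = - \frac{\sqrt{3}}{80}$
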